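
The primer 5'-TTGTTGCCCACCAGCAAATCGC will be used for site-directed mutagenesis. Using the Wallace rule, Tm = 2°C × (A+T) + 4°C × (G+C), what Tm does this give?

Counting bases: C=8, G=4, A=5, T=5
So N_AT = 10 and N_GC = 12.
Tm = 2(10) + 4(12) = 20 + 48 = 68°C

68°C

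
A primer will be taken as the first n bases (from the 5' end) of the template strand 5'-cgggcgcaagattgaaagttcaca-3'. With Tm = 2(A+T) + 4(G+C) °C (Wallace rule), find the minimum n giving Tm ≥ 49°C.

First 15 bases: CGGGCGCAAGATTGA → Tm = 48°C (< 49°C)
First 16 bases: CGGGCGCAAGATTGAA → Tm = 50°C (≥ 49°C)
Each additional base adds 2°C (A/T) or 4°C (G/C), so Tm is non-decreasing in n; n = 16 is the first length to reach 49°C.

n = 16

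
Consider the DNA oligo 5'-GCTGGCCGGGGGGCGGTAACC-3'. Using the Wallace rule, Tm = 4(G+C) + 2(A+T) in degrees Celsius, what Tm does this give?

G=11, C=6, T=2, A=2
A+T = 4, G+C = 17
Tm = 4·17 + 2·4 = 68 + 8 = 76°C

76°C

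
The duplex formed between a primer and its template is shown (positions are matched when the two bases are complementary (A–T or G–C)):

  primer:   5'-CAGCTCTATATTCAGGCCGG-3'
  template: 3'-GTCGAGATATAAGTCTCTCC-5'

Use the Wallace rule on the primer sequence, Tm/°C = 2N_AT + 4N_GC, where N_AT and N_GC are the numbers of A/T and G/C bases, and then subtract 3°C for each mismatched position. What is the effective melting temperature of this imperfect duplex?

53°C

Primer base counts: A=4, T=5, G=5, C=6 → A+T=9, G+C=11
Perfect-match Tm = 2(9) + 4(11) = 18 + 44 = 62°C
Mismatches (positions where the bases are not complementary): 3 (at positions 16, 17, 18)
Effective Tm = 62 − 3×3 = 62 − 9 = 53°C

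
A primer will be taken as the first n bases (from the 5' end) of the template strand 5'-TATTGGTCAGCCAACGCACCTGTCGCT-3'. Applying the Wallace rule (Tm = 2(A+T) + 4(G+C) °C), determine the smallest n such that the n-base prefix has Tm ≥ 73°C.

First 23 bases: TATTGGTCAGCCAACGCACCTGT → Tm = 70°C (< 73°C)
First 24 bases: TATTGGTCAGCCAACGCACCTGTC → Tm = 74°C (≥ 73°C)
Since every base adds ≥2°C, Tm only increases with n, so the threshold is first crossed at n = 24.

n = 24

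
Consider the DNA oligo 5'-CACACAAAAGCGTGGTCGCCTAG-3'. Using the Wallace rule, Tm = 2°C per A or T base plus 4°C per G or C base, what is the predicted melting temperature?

72°C

Base counts: T=3, C=7, G=6, A=7
So N_AT = 10 and N_GC = 13.
Tm = 2(10) + 4(13) = 20 + 52 = 72°C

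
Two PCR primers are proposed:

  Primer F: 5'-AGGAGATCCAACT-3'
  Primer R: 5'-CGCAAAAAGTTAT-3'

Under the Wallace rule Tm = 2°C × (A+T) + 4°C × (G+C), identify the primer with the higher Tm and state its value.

Primer F, 38°C

Primer F: A+T=7, G+C=6 → Tm = 2(7)+4(6) = 38°C
Primer R: A+T=9, G+C=4 → Tm = 2(9)+4(4) = 34°C
38°C vs 34°C → primer F is higher.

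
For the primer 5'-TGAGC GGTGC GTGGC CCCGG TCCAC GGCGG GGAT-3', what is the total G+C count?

A=3, G=16, T=5, C=10
G+C = 16 + 10 = 26

26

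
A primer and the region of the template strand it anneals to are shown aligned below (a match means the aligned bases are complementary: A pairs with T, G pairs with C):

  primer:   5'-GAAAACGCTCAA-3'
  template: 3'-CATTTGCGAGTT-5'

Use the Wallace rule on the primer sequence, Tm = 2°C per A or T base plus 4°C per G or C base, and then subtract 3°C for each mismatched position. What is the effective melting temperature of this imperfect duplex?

31°C

Primer base counts: A=6, T=1, G=2, C=3 → A+T=7, G+C=5
Perfect-match Tm = 2(7) + 4(5) = 14 + 20 = 34°C
Mismatches (positions where the bases are not complementary): 1 (at position 2)
Effective Tm = 34 − 1×3 = 34 − 3 = 31°C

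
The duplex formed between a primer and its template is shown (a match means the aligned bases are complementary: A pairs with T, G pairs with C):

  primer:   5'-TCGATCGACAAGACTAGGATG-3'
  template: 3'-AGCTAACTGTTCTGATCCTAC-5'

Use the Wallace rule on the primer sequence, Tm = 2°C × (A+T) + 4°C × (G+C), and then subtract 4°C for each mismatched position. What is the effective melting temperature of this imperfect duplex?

Primer base counts: A=7, T=4, G=6, C=4 → A+T=11, G+C=10
Perfect-match Tm = 2(11) + 4(10) = 22 + 40 = 62°C
Mismatches (positions where the bases are not complementary): 1 (at position 6)
Effective Tm = 62 − 1×4 = 62 − 4 = 58°C

58°C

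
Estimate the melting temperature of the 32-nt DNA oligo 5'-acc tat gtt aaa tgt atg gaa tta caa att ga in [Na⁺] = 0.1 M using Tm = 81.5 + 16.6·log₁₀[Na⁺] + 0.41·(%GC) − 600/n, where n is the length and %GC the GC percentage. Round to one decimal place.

Length n = 32. G=5, T=11, A=13, C=3
G+C = 8, so %GC = 8/32 × 100 = 25%
Salt term: 16.6 × (-1) = -16.6
GC term: 0.41 × 25 = 10.25; length term: −600/32 = −18.75
Tm = 81.5 + (-16.6) + 10.25 − 18.75 = 56.4 → 56.4°C

56.4°C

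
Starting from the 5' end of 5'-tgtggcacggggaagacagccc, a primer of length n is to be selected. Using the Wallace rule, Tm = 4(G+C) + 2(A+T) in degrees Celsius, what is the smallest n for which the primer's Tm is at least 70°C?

First 20 bases: TGTGGCACGGGGAAGACAGC → Tm = 66°C (< 70°C)
First 21 bases: TGTGGCACGGGGAAGACAGCC → Tm = 70°C (≥ 70°C)
Each additional base adds 2°C (A/T) or 4°C (G/C), so Tm is non-decreasing in n; n = 21 is the first length to reach 70°C.

n = 21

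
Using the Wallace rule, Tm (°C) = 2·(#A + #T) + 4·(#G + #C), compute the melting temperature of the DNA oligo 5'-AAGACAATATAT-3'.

Counting bases: A=7, G=1, C=1, T=3
AT pairs contribute 10, GC pairs contribute 2.
Tm = 2(10) + 4(2) = 20 + 8 = 28°C

28°C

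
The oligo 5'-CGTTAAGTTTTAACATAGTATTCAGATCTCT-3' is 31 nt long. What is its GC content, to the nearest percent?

29%

Scanning the sequence gives C=5, T=13, G=4, A=9.
G+C = 4 + 5 = 9 out of 31 bases
%GC = 9/31 × 100 = 29.03% ≈ 29%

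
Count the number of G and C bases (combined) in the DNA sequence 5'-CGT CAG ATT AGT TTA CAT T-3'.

Base counts: G=3, C=3, T=8, A=5
Total G or C: 3 + 3 = 6

6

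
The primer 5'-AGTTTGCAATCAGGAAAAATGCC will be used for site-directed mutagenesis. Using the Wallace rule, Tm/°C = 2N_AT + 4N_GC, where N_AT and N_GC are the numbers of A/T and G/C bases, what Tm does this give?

Counting bases: A=9, G=5, T=5, C=4
A+T = 14, G+C = 9
Tm = 2×14 + 4×9 = 64°C

64°C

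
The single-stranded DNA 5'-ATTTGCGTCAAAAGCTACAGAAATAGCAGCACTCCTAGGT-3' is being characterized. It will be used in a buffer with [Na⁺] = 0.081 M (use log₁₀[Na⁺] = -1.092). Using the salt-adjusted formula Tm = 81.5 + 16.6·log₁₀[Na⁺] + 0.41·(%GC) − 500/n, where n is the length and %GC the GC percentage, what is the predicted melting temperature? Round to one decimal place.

Length n = 40. Scanning the sequence gives G=8, C=9, T=9, A=14.
G+C = 17, so %GC = 17/40 × 100 = 42.5%
Salt term: 16.6 × (-1.092) = -18.127
GC term: 0.41 × 42.5 = 17.425; length term: −500/40 = −12.5
Tm = 81.5 + (-18.127) + 17.425 − 12.5 = 68.298 → 68.3°C

68.3°C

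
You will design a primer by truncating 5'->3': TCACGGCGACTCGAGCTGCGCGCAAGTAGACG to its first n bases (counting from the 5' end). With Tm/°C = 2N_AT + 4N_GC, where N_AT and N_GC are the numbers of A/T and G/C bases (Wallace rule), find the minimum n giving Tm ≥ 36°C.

n = 11

First 10 bases: TCACGGCGAC → Tm = 34°C (< 36°C)
First 11 bases: TCACGGCGACT → Tm = 36°C (≥ 36°C)
Each additional base adds 2°C (A/T) or 4°C (G/C), so Tm is non-decreasing in n; n = 11 is the first length to reach 36°C.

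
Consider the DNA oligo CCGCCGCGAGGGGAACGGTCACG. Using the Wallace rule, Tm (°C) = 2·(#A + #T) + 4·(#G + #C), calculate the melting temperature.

Counting bases: A=4, G=10, C=8, T=1
AT pairs contribute 5, GC pairs contribute 18.
Tm = 2(5) + 4(18) = 10 + 72 = 82°C

82°C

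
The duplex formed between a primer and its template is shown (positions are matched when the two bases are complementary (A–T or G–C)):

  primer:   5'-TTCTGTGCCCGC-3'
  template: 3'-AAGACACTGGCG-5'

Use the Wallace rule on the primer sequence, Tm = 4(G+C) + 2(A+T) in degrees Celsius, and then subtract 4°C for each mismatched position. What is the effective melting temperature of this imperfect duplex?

Primer base counts: A=0, T=4, G=3, C=5 → A+T=4, G+C=8
Perfect-match Tm = 2(4) + 4(8) = 8 + 32 = 40°C
Mismatches (positions where the bases are not complementary): 1 (at position 8)
Effective Tm = 40 − 1×4 = 40 − 4 = 36°C

36°C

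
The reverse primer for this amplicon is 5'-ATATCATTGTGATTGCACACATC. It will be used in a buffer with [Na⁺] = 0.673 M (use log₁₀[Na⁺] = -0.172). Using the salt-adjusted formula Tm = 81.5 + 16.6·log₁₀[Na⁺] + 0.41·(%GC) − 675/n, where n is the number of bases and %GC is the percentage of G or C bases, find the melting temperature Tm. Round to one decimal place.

Length n = 23. A=7, T=8, C=5, G=3
G+C = 8, so %GC = 8/23 × 100 = 34.783%
Salt term: 16.6 × (-0.172) = -2.855
GC term: 0.41 × 34.783 = 14.261; length term: −675/23 = −29.348
Tm = 81.5 + (-2.855) + 14.261 − 29.348 = 63.558 → 63.6°C

63.6°C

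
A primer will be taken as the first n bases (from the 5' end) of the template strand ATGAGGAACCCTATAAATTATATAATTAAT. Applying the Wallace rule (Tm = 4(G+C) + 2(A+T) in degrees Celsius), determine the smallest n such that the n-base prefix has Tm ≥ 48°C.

First 17 bases: ATGAGGAACCCTATAAA → Tm = 46°C (< 48°C)
First 18 bases: ATGAGGAACCCTATAAAT → Tm = 48°C (≥ 48°C)
Since every base adds ≥2°C, Tm only increases with n, so the threshold is first crossed at n = 18.

n = 18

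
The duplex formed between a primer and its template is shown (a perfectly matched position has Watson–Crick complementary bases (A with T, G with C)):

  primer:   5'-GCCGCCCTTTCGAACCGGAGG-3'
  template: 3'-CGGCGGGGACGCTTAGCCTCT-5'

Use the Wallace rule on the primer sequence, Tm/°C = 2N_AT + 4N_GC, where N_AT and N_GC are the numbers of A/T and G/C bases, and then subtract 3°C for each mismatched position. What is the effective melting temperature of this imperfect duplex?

60°C

Primer base counts: A=3, T=3, G=7, C=8 → A+T=6, G+C=15
Perfect-match Tm = 2(6) + 4(15) = 12 + 60 = 72°C
Mismatches (positions where the bases are not complementary): 4 (at positions 8, 10, 15, 21)
Effective Tm = 72 − 4×3 = 72 − 12 = 60°C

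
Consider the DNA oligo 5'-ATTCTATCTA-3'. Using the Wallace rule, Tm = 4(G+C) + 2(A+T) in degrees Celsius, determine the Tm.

24°C

Scanning the sequence gives T=5, C=2, A=3, G=0.
A+T = 8, G+C = 2
Tm = 4·2 + 2·8 = 8 + 16 = 24°C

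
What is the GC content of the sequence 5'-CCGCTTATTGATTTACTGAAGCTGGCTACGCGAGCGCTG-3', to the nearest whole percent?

Base counts: G=11, C=10, A=7, T=11
G+C = 11 + 10 = 21 out of 39 bases
%GC = 21/39 × 100 = 53.85% ≈ 54%

54%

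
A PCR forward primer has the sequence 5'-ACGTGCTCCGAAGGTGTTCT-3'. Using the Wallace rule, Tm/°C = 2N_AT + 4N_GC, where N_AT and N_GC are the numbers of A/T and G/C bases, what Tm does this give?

Scanning the sequence gives T=6, C=5, G=6, A=3.
AT pairs contribute 9, GC pairs contribute 11.
Tm = 4·11 + 2·9 = 44 + 18 = 62°C

62°C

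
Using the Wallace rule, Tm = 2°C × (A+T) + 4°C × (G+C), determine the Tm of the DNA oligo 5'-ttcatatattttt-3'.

C=1, G=0, A=3, T=9
AT pairs contribute 12, GC pairs contribute 1.
Tm = 4·1 + 2·12 = 4 + 24 = 28°C

28°C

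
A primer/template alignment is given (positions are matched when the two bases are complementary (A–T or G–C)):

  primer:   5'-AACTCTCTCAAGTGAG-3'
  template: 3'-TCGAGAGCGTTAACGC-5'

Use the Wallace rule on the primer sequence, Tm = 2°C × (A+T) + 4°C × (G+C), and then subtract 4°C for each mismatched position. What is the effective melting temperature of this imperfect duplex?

30°C

Primer base counts: A=5, T=4, G=3, C=4 → A+T=9, G+C=7
Perfect-match Tm = 2(9) + 4(7) = 18 + 28 = 46°C
Mismatches (positions where the bases are not complementary): 4 (at positions 2, 8, 12, 15)
Effective Tm = 46 − 4×4 = 46 − 16 = 30°C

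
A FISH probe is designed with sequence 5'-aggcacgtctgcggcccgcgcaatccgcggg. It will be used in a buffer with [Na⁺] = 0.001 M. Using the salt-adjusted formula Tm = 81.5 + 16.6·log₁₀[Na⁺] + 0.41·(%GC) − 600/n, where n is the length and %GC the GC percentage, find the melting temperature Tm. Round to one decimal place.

Length n = 31. T=3, G=12, C=12, A=4
G+C = 24, so %GC = 24/31 × 100 = 77.419%
Salt term: 16.6 × (-3) = -49.8
GC term: 0.41 × 77.419 = 31.742; length term: −600/31 = −19.355
Tm = 81.5 + (-49.8) + 31.742 − 19.355 = 44.087 → 44.1°C

44.1°C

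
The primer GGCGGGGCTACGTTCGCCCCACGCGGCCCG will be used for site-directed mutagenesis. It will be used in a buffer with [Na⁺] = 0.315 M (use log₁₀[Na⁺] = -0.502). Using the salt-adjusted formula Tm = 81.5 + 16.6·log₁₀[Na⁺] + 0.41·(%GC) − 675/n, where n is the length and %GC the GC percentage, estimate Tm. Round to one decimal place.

Length n = 30. Counting bases: G=12, T=3, A=2, C=13
G+C = 25, so %GC = 25/30 × 100 = 83.333%
Salt term: 16.6 × (-0.502) = -8.333
GC term: 0.41 × 83.333 = 34.167; length term: −675/30 = −22.5
Tm = 81.5 + (-8.333) + 34.167 − 22.5 = 84.834 → 84.8°C

84.8°C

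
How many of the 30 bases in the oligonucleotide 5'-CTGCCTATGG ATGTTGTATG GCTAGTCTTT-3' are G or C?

Scanning the sequence gives G=8, T=13, A=4, C=5.
Total G or C: 8 + 5 = 13

13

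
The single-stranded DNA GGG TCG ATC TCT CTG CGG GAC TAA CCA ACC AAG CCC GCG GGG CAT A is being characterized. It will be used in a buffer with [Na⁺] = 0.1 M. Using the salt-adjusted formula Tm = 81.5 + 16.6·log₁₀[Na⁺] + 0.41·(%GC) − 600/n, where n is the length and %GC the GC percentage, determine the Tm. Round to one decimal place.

Length n = 46. Scanning the sequence gives A=10, C=15, T=7, G=14.
G+C = 29, so %GC = 29/46 × 100 = 63.043%
Salt term: 16.6 × (-1) = -16.6
GC term: 0.41 × 63.043 = 25.848; length term: −600/46 = −13.043
Tm = 81.5 + (-16.6) + 25.848 − 13.043 = 77.705 → 77.7°C

77.7°C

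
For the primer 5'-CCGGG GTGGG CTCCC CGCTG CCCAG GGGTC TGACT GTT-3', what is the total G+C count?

28

Counting bases: G=15, C=13, A=2, T=8
Total G or C: 15 + 13 = 28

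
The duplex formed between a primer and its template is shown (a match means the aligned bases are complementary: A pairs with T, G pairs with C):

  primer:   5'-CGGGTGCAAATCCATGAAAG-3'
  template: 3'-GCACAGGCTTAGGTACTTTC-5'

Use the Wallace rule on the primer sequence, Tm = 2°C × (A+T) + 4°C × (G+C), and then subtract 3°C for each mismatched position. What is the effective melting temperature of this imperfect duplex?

51°C

Primer base counts: A=7, T=3, G=6, C=4 → A+T=10, G+C=10
Perfect-match Tm = 2(10) + 4(10) = 20 + 40 = 60°C
Mismatches (positions where the bases are not complementary): 3 (at positions 3, 6, 8)
Effective Tm = 60 − 3×3 = 60 − 9 = 51°C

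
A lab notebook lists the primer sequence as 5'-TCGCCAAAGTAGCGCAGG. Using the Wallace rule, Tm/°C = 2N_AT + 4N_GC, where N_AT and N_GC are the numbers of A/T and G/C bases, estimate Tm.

58°C

Scanning the sequence gives G=6, T=2, A=5, C=5.
So N_AT = 7 and N_GC = 11.
Tm = 2(7) + 4(11) = 14 + 44 = 58°C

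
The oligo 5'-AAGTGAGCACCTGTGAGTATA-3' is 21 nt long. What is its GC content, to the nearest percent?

43%

Scanning the sequence gives A=7, G=6, T=5, C=3.
G+C = 6 + 3 = 9 out of 21 bases
%GC = 9/21 × 100 = 42.86% ≈ 43%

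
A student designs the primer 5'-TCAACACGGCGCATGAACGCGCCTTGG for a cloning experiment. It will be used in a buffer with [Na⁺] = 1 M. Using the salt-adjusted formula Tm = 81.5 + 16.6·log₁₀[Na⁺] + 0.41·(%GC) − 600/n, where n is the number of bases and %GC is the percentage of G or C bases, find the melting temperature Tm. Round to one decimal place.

85.1°C

Length n = 27. Counting bases: T=4, G=8, C=9, A=6
G+C = 17, so %GC = 17/27 × 100 = 62.963%
Salt term: 16.6 × (0) = 0
GC term: 0.41 × 62.963 = 25.815; length term: −600/27 = −22.222
Tm = 81.5 + (0) + 25.815 − 22.222 = 85.093 → 85.1°C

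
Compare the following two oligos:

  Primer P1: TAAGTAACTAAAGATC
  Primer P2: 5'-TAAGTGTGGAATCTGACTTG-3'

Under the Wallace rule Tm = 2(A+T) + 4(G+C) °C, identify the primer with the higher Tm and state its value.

Primer P1: A+T=12, G+C=4 → Tm = 2(12)+4(4) = 40°C
Primer P2: A+T=12, G+C=8 → Tm = 2(12)+4(8) = 56°C
40°C vs 56°C → primer P2 is higher.

Primer P2, 56°C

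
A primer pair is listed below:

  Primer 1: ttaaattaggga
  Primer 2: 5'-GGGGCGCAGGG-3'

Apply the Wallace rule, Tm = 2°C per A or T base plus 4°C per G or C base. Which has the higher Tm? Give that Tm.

Primer 2, 42°C

Primer 1: A+T=9, G+C=3 → Tm = 2(9)+4(3) = 30°C
Primer 2: A+T=1, G+C=10 → Tm = 2(1)+4(10) = 42°C
30°C vs 42°C → primer 2 is higher.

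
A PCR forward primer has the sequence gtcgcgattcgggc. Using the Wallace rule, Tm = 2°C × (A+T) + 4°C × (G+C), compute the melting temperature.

G=6, T=3, A=1, C=4
A+T = 4, G+C = 10
Tm = 2(4) + 4(10) = 8 + 40 = 48°C

48°C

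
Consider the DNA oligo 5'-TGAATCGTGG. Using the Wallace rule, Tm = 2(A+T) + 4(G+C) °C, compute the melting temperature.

Base counts: A=2, C=1, G=4, T=3
A+T = 5, G+C = 5
Tm = 2×5 + 4×5 = 30°C

30°C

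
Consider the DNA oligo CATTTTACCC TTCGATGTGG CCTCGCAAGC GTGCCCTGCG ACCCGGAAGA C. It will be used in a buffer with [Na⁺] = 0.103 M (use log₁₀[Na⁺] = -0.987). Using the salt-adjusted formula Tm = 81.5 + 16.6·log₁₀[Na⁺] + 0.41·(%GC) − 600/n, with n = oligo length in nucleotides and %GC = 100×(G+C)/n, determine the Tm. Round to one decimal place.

Length n = 51. G=13, A=9, C=18, T=11
G+C = 31, so %GC = 31/51 × 100 = 60.784%
Salt term: 16.6 × (-0.987) = -16.384
GC term: 0.41 × 60.784 = 24.921; length term: −600/51 = −11.765
Tm = 81.5 + (-16.384) + 24.921 − 11.765 = 78.272 → 78.3°C

78.3°C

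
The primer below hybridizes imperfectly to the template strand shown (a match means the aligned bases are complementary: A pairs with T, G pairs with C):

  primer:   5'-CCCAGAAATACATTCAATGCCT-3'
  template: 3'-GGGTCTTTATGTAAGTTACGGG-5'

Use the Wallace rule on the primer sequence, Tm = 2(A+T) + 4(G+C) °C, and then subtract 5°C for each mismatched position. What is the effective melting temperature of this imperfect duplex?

Primer base counts: A=8, T=5, G=2, C=7 → A+T=13, G+C=9
Perfect-match Tm = 2(13) + 4(9) = 26 + 36 = 62°C
Mismatches (positions where the bases are not complementary): 1 (at position 22)
Effective Tm = 62 − 1×5 = 62 − 5 = 57°C

57°C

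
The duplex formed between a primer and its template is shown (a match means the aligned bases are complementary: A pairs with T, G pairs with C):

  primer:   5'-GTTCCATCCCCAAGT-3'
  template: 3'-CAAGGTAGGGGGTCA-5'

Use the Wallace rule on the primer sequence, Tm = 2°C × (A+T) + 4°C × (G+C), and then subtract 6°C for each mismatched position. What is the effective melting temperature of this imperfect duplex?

40°C

Primer base counts: A=3, T=4, G=2, C=6 → A+T=7, G+C=8
Perfect-match Tm = 2(7) + 4(8) = 14 + 32 = 46°C
Mismatches (positions where the bases are not complementary): 1 (at position 12)
Effective Tm = 46 − 1×6 = 46 − 6 = 40°C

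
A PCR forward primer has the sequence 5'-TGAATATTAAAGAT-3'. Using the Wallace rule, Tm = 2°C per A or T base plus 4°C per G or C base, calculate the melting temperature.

32°C

Counting bases: A=7, G=2, C=0, T=5
AT pairs contribute 12, GC pairs contribute 2.
Tm = 4·2 + 2·12 = 8 + 24 = 32°C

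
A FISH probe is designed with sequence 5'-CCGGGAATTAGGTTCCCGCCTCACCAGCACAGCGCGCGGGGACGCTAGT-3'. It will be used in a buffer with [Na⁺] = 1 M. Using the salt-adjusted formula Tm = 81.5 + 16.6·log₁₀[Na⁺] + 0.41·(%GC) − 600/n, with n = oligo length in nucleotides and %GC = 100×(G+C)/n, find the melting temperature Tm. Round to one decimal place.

96.9°C

Length n = 49. Counting bases: C=17, A=9, T=7, G=16
G+C = 33, so %GC = 33/49 × 100 = 67.347%
Salt term: 16.6 × (0) = 0
GC term: 0.41 × 67.347 = 27.612; length term: −600/49 = −12.245
Tm = 81.5 + (0) + 27.612 − 12.245 = 96.867 → 96.9°C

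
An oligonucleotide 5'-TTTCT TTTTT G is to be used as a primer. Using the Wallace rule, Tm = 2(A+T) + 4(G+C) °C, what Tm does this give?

26°C

Counting bases: G=1, C=1, T=9, A=0
So N_AT = 9 and N_GC = 2.
Tm = 4·2 + 2·9 = 8 + 18 = 26°C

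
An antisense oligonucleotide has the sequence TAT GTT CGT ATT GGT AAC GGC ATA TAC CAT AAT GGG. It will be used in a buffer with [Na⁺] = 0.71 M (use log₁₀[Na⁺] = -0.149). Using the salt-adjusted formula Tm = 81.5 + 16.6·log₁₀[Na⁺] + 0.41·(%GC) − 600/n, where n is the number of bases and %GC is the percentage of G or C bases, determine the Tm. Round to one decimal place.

Length n = 36. Base counts: C=5, A=10, G=9, T=12
G+C = 14, so %GC = 14/36 × 100 = 38.889%
Salt term: 16.6 × (-0.149) = -2.473
GC term: 0.41 × 38.889 = 15.944; length term: −600/36 = −16.667
Tm = 81.5 + (-2.473) + 15.944 − 16.667 = 78.304 → 78.3°C

78.3°C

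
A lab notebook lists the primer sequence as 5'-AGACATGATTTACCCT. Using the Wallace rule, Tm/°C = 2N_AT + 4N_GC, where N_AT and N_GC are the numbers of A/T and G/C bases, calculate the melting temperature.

44°C

Base counts: A=5, C=4, T=5, G=2
AT pairs contribute 10, GC pairs contribute 6.
Tm = 2×10 + 4×6 = 44°C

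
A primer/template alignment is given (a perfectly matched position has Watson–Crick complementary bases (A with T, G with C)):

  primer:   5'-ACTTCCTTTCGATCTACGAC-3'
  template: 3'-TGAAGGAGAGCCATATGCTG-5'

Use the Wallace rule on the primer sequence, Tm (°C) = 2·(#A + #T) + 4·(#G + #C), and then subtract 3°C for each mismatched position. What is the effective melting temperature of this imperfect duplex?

Primer base counts: A=4, T=7, G=2, C=7 → A+T=11, G+C=9
Perfect-match Tm = 2(11) + 4(9) = 22 + 36 = 58°C
Mismatches (positions where the bases are not complementary): 3 (at positions 8, 12, 14)
Effective Tm = 58 − 3×3 = 58 − 9 = 49°C

49°C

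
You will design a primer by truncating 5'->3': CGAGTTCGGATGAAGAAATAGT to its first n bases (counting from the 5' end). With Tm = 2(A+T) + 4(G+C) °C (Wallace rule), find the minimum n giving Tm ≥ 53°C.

n = 19

First 18 bases: CGAGTTCGGATGAAGAAA → Tm = 52°C (< 53°C)
First 19 bases: CGAGTTCGGATGAAGAAAT → Tm = 54°C (≥ 53°C)
Since every base adds ≥2°C, Tm only increases with n, so the threshold is first crossed at n = 19.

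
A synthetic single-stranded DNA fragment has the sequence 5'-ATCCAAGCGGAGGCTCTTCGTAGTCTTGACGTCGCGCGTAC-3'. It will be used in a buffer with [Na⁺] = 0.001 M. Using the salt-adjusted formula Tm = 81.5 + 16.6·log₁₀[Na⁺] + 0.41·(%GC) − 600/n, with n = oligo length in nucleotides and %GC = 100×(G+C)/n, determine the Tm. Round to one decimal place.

Length n = 41. T=10, A=7, C=12, G=12
G+C = 24, so %GC = 24/41 × 100 = 58.537%
Salt term: 16.6 × (-3) = -49.8
GC term: 0.41 × 58.537 = 24; length term: −600/41 = −14.634
Tm = 81.5 + (-49.8) + 24 − 14.634 = 41.066 → 41.1°C

41.1°C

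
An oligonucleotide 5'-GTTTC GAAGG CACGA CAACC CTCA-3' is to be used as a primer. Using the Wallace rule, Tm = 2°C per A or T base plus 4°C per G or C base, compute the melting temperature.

Counting bases: A=7, C=8, T=4, G=5
AT pairs contribute 11, GC pairs contribute 13.
Tm = 2(11) + 4(13) = 22 + 52 = 74°C

74°C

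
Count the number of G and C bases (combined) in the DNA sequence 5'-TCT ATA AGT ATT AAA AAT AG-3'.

C=1, T=7, A=10, G=2
Total G or C: 2 + 1 = 3

3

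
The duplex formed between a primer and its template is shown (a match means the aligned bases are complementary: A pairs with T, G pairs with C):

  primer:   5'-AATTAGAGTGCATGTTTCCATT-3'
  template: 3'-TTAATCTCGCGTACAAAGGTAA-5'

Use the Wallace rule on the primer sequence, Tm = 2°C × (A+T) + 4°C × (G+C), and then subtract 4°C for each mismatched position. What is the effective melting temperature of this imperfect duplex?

Primer base counts: A=6, T=9, G=4, C=3 → A+T=15, G+C=7
Perfect-match Tm = 2(15) + 4(7) = 30 + 28 = 58°C
Mismatches (positions where the bases are not complementary): 1 (at position 9)
Effective Tm = 58 − 1×4 = 58 − 4 = 54°C

54°C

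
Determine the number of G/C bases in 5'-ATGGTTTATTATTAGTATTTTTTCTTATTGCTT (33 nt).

6

Base counts: G=4, A=6, T=21, C=2
Total G or C: 4 + 2 = 6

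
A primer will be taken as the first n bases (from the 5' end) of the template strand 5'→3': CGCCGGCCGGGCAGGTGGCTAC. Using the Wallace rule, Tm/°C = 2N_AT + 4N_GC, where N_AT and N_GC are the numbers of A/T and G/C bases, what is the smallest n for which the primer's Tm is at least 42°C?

n = 11

First 10 bases: CGCCGGCCGG → Tm = 40°C (< 42°C)
First 11 bases: CGCCGGCCGGG → Tm = 44°C (≥ 42°C)
Since every base adds ≥2°C, Tm only increases with n, so the threshold is first crossed at n = 11.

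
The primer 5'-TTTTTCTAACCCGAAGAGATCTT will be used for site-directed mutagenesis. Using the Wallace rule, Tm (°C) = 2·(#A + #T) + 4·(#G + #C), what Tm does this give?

C=5, G=3, T=9, A=6
AT pairs contribute 15, GC pairs contribute 8.
Tm = 2(15) + 4(8) = 30 + 32 = 62°C

62°C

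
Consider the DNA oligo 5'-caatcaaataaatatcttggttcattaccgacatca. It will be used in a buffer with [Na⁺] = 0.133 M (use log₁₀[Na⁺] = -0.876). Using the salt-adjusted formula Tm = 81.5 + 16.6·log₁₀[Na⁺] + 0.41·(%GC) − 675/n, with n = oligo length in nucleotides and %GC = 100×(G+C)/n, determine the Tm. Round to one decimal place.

Length n = 36. Counting bases: T=11, G=3, A=14, C=8
G+C = 11, so %GC = 11/36 × 100 = 30.556%
Salt term: 16.6 × (-0.876) = -14.542
GC term: 0.41 × 30.556 = 12.528; length term: −675/36 = −18.75
Tm = 81.5 + (-14.542) + 12.528 − 18.75 = 60.736 → 60.7°C

60.7°C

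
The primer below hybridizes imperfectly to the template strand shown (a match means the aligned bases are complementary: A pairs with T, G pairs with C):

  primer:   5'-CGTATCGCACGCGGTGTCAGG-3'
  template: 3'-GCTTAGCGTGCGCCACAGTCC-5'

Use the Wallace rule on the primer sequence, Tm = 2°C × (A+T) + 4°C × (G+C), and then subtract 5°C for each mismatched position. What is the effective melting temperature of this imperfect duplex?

65°C

Primer base counts: A=3, T=4, G=8, C=6 → A+T=7, G+C=14
Perfect-match Tm = 2(7) + 4(14) = 14 + 56 = 70°C
Mismatches (positions where the bases are not complementary): 1 (at position 3)
Effective Tm = 70 − 1×5 = 70 − 5 = 65°C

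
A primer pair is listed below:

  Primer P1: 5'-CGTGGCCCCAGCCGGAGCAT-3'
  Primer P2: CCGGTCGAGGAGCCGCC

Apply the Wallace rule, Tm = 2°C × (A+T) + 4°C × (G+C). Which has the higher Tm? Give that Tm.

Primer P1, 70°C

Primer P1: A+T=5, G+C=15 → Tm = 2(5)+4(15) = 70°C
Primer P2: A+T=3, G+C=14 → Tm = 2(3)+4(14) = 62°C
70°C vs 62°C → primer P1 is higher.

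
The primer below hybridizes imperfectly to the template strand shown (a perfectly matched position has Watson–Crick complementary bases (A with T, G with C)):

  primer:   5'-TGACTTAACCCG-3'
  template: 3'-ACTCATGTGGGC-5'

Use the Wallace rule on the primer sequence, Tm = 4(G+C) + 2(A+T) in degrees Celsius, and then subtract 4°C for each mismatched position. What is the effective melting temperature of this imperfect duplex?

24°C

Primer base counts: A=3, T=3, G=2, C=4 → A+T=6, G+C=6
Perfect-match Tm = 2(6) + 4(6) = 12 + 24 = 36°C
Mismatches (positions where the bases are not complementary): 3 (at positions 4, 6, 7)
Effective Tm = 36 − 3×4 = 36 − 12 = 24°C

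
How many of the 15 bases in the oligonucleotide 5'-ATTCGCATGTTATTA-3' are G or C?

4

Base counts: A=4, C=2, T=7, G=2
G+C = 2 + 2 = 4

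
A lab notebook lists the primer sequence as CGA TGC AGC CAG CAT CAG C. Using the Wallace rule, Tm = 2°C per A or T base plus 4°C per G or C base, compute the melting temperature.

Counting bases: A=5, T=2, C=7, G=5
So N_AT = 7 and N_GC = 12.
Tm = 2×7 + 4×12 = 62°C

62°C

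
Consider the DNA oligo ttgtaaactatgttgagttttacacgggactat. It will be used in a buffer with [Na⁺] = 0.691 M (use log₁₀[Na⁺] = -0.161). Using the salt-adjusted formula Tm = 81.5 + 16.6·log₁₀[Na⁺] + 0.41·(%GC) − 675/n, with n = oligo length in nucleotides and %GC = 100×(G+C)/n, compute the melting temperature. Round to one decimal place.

Length n = 33. Counting bases: G=7, A=9, C=4, T=13
G+C = 11, so %GC = 11/33 × 100 = 33.333%
Salt term: 16.6 × (-0.161) = -2.673
GC term: 0.41 × 33.333 = 13.667; length term: −675/33 = −20.455
Tm = 81.5 + (-2.673) + 13.667 − 20.455 = 72.039 → 72.0°C

72.0°C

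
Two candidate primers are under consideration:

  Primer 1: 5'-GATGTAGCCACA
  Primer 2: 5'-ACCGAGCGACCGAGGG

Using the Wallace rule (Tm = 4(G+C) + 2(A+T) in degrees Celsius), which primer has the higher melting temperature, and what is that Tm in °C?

Primer 1: A+T=6, G+C=6 → Tm = 2(6)+4(6) = 36°C
Primer 2: A+T=4, G+C=12 → Tm = 2(4)+4(12) = 56°C
36°C vs 56°C → primer 2 is higher.

Primer 2, 56°C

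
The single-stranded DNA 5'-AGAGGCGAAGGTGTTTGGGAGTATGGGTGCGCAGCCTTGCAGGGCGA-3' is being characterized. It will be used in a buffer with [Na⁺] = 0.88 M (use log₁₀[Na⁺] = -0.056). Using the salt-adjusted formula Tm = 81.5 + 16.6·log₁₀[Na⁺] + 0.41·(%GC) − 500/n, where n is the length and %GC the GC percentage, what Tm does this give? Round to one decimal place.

95.2°C

Length n = 47. T=9, C=7, A=9, G=22
G+C = 29, so %GC = 29/47 × 100 = 61.702%
Salt term: 16.6 × (-0.056) = -0.93
GC term: 0.41 × 61.702 = 25.298; length term: −500/47 = −10.638
Tm = 81.5 + (-0.93) + 25.298 − 10.638 = 95.23 → 95.2°C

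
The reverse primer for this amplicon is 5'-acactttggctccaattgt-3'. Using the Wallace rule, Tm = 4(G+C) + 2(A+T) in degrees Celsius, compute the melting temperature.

54°C

Scanning the sequence gives C=5, A=4, T=7, G=3.
AT pairs contribute 11, GC pairs contribute 8.
Tm = 4·8 + 2·11 = 32 + 22 = 54°C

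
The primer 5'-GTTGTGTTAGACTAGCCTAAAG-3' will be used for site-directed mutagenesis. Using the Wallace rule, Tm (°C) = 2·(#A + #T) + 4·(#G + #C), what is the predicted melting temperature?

62°C

Scanning the sequence gives A=6, G=6, C=3, T=7.
A+T = 13, G+C = 9
Tm = 2(13) + 4(9) = 26 + 36 = 62°C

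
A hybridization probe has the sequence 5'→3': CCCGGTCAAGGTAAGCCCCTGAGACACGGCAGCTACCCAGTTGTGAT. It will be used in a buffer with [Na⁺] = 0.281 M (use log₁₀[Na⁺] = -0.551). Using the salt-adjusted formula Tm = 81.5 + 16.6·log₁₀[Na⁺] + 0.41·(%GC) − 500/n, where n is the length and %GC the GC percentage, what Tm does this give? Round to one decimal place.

Length n = 47. Scanning the sequence gives C=15, A=11, G=13, T=8.
G+C = 28, so %GC = 28/47 × 100 = 59.574%
Salt term: 16.6 × (-0.551) = -9.147
GC term: 0.41 × 59.574 = 24.425; length term: −500/47 = −10.638
Tm = 81.5 + (-9.147) + 24.425 − 10.638 = 86.14 → 86.1°C

86.1°C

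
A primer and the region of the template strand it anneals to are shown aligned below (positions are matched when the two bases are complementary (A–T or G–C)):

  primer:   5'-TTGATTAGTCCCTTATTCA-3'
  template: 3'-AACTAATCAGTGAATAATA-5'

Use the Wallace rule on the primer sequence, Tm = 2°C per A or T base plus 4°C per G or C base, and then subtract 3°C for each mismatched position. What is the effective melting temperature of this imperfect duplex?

41°C

Primer base counts: A=4, T=9, G=2, C=4 → A+T=13, G+C=6
Perfect-match Tm = 2(13) + 4(6) = 26 + 24 = 50°C
Mismatches (positions where the bases are not complementary): 3 (at positions 11, 18, 19)
Effective Tm = 50 − 3×3 = 50 − 9 = 41°C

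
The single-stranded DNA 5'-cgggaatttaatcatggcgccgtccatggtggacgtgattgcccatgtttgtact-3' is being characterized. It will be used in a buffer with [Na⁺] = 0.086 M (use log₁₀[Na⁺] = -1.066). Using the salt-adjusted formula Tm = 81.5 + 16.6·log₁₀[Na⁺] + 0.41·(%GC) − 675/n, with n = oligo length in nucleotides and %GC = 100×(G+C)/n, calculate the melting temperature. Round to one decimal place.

72.4°C

Length n = 55. C=12, G=16, A=10, T=17
G+C = 28, so %GC = 28/55 × 100 = 50.909%
Salt term: 16.6 × (-1.066) = -17.696
GC term: 0.41 × 50.909 = 20.873; length term: −675/55 = −12.273
Tm = 81.5 + (-17.696) + 20.873 − 12.273 = 72.404 → 72.4°C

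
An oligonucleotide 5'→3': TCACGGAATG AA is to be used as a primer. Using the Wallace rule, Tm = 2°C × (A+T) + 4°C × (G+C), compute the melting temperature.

34°C

C=2, A=5, G=3, T=2
A+T = 7, G+C = 5
Tm = 2(7) + 4(5) = 14 + 20 = 34°C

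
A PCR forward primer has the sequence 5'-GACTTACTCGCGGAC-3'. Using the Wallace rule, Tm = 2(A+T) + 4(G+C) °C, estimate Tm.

48°C

Scanning the sequence gives G=4, T=3, A=3, C=5.
A+T = 6, G+C = 9
Tm = 2×6 + 4×9 = 48°C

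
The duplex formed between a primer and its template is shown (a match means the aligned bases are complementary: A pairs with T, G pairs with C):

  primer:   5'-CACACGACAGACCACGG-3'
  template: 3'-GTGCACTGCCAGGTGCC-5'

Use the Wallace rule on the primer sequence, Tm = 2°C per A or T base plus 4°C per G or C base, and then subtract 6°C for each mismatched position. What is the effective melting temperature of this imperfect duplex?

32°C

Primer base counts: A=6, T=0, G=4, C=7 → A+T=6, G+C=11
Perfect-match Tm = 2(6) + 4(11) = 12 + 44 = 56°C
Mismatches (positions where the bases are not complementary): 4 (at positions 4, 5, 9, 11)
Effective Tm = 56 − 4×6 = 56 − 24 = 32°C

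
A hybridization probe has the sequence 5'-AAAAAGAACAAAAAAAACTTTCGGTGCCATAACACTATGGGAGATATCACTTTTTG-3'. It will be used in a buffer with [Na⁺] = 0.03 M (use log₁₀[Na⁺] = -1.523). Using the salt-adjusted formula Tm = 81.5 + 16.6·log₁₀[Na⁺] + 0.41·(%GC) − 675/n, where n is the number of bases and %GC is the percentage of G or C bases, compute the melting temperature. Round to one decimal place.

57.3°C

Length n = 56. Base counts: C=9, A=24, G=9, T=14
G+C = 18, so %GC = 18/56 × 100 = 32.143%
Salt term: 16.6 × (-1.523) = -25.282
GC term: 0.41 × 32.143 = 13.179; length term: −675/56 = −12.054
Tm = 81.5 + (-25.282) + 13.179 − 12.054 = 57.343 → 57.3°C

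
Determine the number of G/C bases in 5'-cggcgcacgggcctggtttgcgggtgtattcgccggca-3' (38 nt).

27

Scanning the sequence gives T=8, A=3, G=16, C=11.
Total G or C: 16 + 11 = 27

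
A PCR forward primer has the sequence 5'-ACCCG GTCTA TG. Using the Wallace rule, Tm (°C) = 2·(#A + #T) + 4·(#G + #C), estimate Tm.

Scanning the sequence gives G=3, C=4, T=3, A=2.
A+T = 5, G+C = 7
Tm = 4·7 + 2·5 = 28 + 10 = 38°C

38°C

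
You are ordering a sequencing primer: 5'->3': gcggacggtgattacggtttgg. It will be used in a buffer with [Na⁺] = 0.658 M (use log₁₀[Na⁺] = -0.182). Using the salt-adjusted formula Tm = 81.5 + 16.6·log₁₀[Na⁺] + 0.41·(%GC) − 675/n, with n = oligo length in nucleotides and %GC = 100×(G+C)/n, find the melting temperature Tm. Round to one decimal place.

72.0°C

Length n = 22. Counting bases: C=3, A=3, G=10, T=6
G+C = 13, so %GC = 13/22 × 100 = 59.091%
Salt term: 16.6 × (-0.182) = -3.021
GC term: 0.41 × 59.091 = 24.227; length term: −675/22 = −30.682
Tm = 81.5 + (-3.021) + 24.227 − 30.682 = 72.024 → 72.0°C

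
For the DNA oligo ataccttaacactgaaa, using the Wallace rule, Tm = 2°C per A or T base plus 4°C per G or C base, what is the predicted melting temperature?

44°C

Base counts: C=4, G=1, A=8, T=4
AT pairs contribute 12, GC pairs contribute 5.
Tm = 4·5 + 2·12 = 20 + 24 = 44°C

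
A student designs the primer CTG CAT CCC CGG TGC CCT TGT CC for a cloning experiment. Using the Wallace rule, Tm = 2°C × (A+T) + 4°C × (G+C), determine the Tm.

78°C

Counting bases: C=11, A=1, T=6, G=5
So N_AT = 7 and N_GC = 16.
Tm = 4·16 + 2·7 = 64 + 14 = 78°C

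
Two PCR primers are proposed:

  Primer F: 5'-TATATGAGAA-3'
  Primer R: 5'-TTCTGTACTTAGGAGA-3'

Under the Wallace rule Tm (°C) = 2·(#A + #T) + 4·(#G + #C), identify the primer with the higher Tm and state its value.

Primer R, 44°C

Primer F: A+T=8, G+C=2 → Tm = 2(8)+4(2) = 24°C
Primer R: A+T=10, G+C=6 → Tm = 2(10)+4(6) = 44°C
24°C vs 44°C → primer R is higher.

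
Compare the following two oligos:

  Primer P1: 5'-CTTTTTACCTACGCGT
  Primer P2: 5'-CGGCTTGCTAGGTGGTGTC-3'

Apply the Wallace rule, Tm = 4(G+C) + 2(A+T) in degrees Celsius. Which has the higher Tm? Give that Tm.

Primer P1: A+T=9, G+C=7 → Tm = 2(9)+4(7) = 46°C
Primer P2: A+T=7, G+C=12 → Tm = 2(7)+4(12) = 62°C
46°C vs 62°C → primer P2 is higher.

Primer P2, 62°C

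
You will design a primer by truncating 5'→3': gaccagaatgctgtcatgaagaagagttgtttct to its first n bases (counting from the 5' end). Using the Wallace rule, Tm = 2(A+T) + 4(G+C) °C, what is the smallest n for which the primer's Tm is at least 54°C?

First 17 bases: GACCAGAATGCTGTCAT → Tm = 50°C (< 54°C)
First 18 bases: GACCAGAATGCTGTCATG → Tm = 54°C (≥ 54°C)
Each additional base adds 2°C (A/T) or 4°C (G/C), so Tm is non-decreasing in n; n = 18 is the first length to reach 54°C.

n = 18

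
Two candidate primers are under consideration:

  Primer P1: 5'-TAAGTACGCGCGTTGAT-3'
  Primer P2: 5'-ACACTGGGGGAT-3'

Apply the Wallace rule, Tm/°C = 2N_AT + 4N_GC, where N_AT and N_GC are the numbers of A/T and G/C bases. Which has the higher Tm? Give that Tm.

Primer P1, 50°C

Primer P1: A+T=9, G+C=8 → Tm = 2(9)+4(8) = 50°C
Primer P2: A+T=5, G+C=7 → Tm = 2(5)+4(7) = 38°C
50°C vs 38°C → primer P1 is higher.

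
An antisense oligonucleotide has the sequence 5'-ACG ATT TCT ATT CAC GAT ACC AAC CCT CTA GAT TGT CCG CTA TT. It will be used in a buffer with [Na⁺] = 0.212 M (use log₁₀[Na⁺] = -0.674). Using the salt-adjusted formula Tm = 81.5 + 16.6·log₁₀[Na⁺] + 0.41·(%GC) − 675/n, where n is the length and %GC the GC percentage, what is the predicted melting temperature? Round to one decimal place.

71.7°C

Length n = 44. Scanning the sequence gives A=11, G=5, C=13, T=15.
G+C = 18, so %GC = 18/44 × 100 = 40.909%
Salt term: 16.6 × (-0.674) = -11.188
GC term: 0.41 × 40.909 = 16.773; length term: −675/44 = −15.341
Tm = 81.5 + (-11.188) + 16.773 − 15.341 = 71.744 → 71.7°C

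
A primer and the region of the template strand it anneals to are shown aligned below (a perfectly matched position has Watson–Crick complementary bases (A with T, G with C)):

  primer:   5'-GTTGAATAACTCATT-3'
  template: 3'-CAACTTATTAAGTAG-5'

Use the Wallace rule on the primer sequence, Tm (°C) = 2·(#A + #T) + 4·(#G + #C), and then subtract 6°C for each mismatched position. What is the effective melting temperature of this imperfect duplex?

Primer base counts: A=5, T=6, G=2, C=2 → A+T=11, G+C=4
Perfect-match Tm = 2(11) + 4(4) = 22 + 16 = 38°C
Mismatches (positions where the bases are not complementary): 2 (at positions 10, 15)
Effective Tm = 38 − 2×6 = 38 − 12 = 26°C

26°C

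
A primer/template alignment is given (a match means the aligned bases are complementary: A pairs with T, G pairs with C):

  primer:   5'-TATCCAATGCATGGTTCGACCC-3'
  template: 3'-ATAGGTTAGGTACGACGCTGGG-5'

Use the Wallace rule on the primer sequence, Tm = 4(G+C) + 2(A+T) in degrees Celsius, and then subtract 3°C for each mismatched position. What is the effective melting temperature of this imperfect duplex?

57°C

Primer base counts: A=5, T=6, G=4, C=7 → A+T=11, G+C=11
Perfect-match Tm = 2(11) + 4(11) = 22 + 44 = 66°C
Mismatches (positions where the bases are not complementary): 3 (at positions 9, 14, 16)
Effective Tm = 66 − 3×3 = 66 − 9 = 57°C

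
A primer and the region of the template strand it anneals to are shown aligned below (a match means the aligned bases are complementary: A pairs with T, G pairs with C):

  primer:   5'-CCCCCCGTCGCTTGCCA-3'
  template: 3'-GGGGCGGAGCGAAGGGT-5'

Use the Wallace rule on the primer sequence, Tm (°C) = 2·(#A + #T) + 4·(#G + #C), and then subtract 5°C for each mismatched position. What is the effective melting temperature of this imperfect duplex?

45°C

Primer base counts: A=1, T=3, G=3, C=10 → A+T=4, G+C=13
Perfect-match Tm = 2(4) + 4(13) = 8 + 52 = 60°C
Mismatches (positions where the bases are not complementary): 3 (at positions 5, 7, 14)
Effective Tm = 60 − 3×5 = 60 − 15 = 45°C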